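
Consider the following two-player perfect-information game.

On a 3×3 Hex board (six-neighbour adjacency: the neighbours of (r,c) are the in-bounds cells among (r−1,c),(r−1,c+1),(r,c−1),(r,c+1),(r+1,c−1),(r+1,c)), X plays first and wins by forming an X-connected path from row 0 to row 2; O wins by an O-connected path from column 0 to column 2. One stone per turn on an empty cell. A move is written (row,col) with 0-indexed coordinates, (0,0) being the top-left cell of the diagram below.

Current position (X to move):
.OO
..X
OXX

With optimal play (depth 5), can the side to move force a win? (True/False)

X winning at [.OO/..X/OXX]: False

[.OO/..X/OXX] X move#1: (0,0):-1/XOO/..X/OXX*, (1,0):-1/.OO/X.X/OXX, (1,1):-1/.OO/.XX/OXX
[XOO/..X/OXX] O move#2: (1,0):+1/XOO/O.X/OXX*, (1,1):+1/XOO/.OX/OXX
[XOO/O.X/OXX] end (terminal -1, X#3); searched .OO/..X/OXX to 5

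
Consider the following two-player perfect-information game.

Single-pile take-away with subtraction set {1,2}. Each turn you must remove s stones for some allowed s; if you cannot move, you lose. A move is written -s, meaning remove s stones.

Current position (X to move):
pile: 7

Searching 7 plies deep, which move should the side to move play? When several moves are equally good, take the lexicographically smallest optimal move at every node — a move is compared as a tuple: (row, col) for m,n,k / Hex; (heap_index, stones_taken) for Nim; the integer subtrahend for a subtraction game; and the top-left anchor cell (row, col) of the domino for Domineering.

X's best at [7]: -1

[7] X move#1: -1:+1/6*, -2:-1/5
[6] O move#2: -1:-1/5*, -2:-1/4
[5] X move#3: -1:-1/4, -2:+1/3*
[3] O move#4: -1:-1/2*, -2:-1/1
[2] X move#5: -1:-1/1, -2:+1/0*
[0] end (terminal -1, O#6); searched 7 to 7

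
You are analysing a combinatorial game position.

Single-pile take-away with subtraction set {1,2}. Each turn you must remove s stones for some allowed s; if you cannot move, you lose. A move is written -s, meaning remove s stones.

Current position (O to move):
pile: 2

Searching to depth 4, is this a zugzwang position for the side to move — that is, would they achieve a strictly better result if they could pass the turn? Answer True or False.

zugzwang(2, O) = False

[2] O move#1: -1:-1/1, -2:+1/0*
[0] end (terminal -1, X#2); searched 2 to 4
suppose O passes — search the same position with X to move:
pass> [2] X move#1: -1:-1/1, -2:+1/0*
pass> [0] end (terminal -1, O#2); searched 2 to 4
for O: play +1, pass -1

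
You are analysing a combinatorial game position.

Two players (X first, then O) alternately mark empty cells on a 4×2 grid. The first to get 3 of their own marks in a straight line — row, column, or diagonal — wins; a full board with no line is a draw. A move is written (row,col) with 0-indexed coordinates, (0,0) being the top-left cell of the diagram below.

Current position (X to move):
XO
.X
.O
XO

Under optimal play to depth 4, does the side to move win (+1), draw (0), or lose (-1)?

p1 X@[XO/.X/.O/XO]: (1,0)[XO/XX/.O/XO]+0* (2,0)[XO/.X/XO/XO]+0
p2 O@[XO/XX/.O/XO]: (2,0)[XO/XX/OO/XO]+0*
p3 X@[XO/XX/OO/XO] terminal +0; root [XO/.X/.O/XO] d4

value(XO/.X/.O/XO, X) = 0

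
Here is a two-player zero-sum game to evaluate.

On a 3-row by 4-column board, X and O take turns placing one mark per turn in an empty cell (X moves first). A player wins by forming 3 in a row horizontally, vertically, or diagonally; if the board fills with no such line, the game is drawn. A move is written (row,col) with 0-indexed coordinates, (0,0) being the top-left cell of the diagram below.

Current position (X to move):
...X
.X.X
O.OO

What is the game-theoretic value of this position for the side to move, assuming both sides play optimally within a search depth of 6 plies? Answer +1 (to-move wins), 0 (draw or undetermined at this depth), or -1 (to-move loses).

value(...X/.X.X/O.OO, X) = +1

p1 X@[...X/.X.X/O.OO]: (0,0)[X..X/.X.X/O.OO]-1 (0,1)[.X.X/.X.X/O.OO]-1 (0,2)[..XX/.X.X/O.OO]-1 (1,0)[...X/XX.X/O.OO]-1 (1,2)[...X/.XXX/O.OO]+1* (2,1)[...X/.X.X/OXOO]+1
p2 O@[...X/.XXX/O.OO] terminal -1; root [...X/.X.X/O.OO] d6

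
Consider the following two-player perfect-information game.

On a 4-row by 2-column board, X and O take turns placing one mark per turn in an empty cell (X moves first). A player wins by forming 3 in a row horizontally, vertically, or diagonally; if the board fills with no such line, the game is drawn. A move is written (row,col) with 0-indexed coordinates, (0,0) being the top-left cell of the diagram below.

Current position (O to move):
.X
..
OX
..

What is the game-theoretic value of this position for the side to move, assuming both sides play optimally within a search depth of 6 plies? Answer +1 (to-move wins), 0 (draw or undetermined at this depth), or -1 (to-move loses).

value(.X/../OX/.., O) = 0

p1 O@[.X/../OX/..]: (0,0)[OX/../OX/..]-1 (1,0)[.X/O./OX/..]-1 (1,1)[.X/.O/OX/..]+0* (3,0)[.X/../OX/O.]-1 (3,1)[.X/../OX/.O]-1
p2 X@[.X/.O/OX/..]: (0,0)[XX/.O/OX/..]+0* (1,0)[.X/XO/OX/..]+0 (3,0)[.X/.O/OX/X.]+0 (3,1)[.X/.O/OX/.X]-1
p3 O@[XX/.O/OX/..]: (1,0)[XX/OO/OX/..]+0* (3,0)[XX/.O/OX/O.]+0 (3,1)[XX/.O/OX/.O]+0
p4 X@[XX/OO/OX/..]: (3,0)[XX/OO/OX/X.]+0* (3,1)[XX/OO/OX/.X]-1
p5 O@[XX/OO/OX/X.]: (3,1)[XX/OO/OX/XO]+0*
p6 X@[XX/OO/OX/XO] terminal +0; root [.X/../OX/..] d6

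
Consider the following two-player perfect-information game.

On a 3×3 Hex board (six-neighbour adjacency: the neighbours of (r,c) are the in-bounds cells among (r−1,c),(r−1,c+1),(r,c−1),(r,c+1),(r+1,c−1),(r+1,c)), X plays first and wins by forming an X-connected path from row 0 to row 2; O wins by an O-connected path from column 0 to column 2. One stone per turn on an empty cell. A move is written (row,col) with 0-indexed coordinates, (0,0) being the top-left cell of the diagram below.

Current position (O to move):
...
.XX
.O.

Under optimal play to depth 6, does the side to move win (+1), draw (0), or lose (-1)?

value(.../.XX/.O., O) = -1

ply 1, O at .../.XX/.O. | (0,0)=-1→O../.XX/.O.*; (0,1)=-1→.O./.XX/.O.; (0,2)=-1→..O/.XX/.O.; (1,0)=-1→.../OXX/.O.; (2,0)=-1→.../.XX/OO.; (2,2)=-1→.../.XX/.OO
ply 2, X at O../.XX/.O. | (0,1)=+1→OX./.XX/.O.*; (0,2)=+1→O.X/.XX/.O.; (1,0)=+1→O../XXX/.O.; (2,0)=+1→O../.XX/XO.; (2,2)=+1→O../.XX/.OX
ply 3, O at OX./.XX/.O. | (0,2)=-1→OXO/.XX/.O.*; (1,0)=-1→OX./OXX/.O.; (2,0)=-1→OX./.XX/OO.; (2,2)=-1→OX./.XX/.OO
ply 4, X at OXO/.XX/.O. | (1,0)=+1→OXO/XXX/.O.*; (2,0)=+1→OXO/.XX/XO.; (2,2)=+1→OXO/.XX/.OX
ply 5, O at OXO/XXX/.O. | (2,0)=-1→OXO/XXX/OO.*; (2,2)=-1→OXO/XXX/.OO
ply 6, X at OXO/XXX/OO. | (2,2)=+1→OXO/XXX/OOX*
ply 7: OXO/XXX/OOX is terminal -1 (O); from .../.XX/.O. depth 6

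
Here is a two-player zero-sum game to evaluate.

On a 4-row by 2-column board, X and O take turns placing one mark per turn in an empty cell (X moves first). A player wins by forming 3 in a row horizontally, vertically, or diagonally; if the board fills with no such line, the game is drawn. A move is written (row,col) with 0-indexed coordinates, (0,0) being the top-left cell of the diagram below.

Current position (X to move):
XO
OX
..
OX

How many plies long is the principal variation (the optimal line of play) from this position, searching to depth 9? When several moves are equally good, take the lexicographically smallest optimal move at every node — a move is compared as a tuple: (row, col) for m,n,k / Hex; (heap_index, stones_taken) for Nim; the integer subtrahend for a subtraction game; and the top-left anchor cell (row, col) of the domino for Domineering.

PV length from [XO/OX/../OX]: 1 ply

p1 X@[XO/OX/../OX]: (2,0)[XO/OX/X./OX]+0 (2,1)[XO/OX/.X/OX]+1*
p2 O@[XO/OX/.X/OX] terminal -1; root [XO/OX/../OX] d9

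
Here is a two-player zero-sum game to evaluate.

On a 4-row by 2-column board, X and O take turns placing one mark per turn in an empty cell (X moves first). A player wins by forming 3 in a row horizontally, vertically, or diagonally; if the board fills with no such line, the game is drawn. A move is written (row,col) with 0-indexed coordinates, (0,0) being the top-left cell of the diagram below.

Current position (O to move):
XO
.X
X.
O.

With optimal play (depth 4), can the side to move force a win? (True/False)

[XO/.X/X./O.] O move#1: (1,0):+0/XO/OX/X./O.*, (2,1):-1/XO/.X/XO/O., (3,1):-1/XO/.X/X./OO
[XO/OX/X./O.] X move#2: (2,1):+0/XO/OX/XX/O.*, (3,1):+0/XO/OX/X./OX
[XO/OX/XX/O.] O move#3: (3,1):+0/XO/OX/XX/OO*
[XO/OX/XX/OO] end (terminal +0, X#4); searched XO/.X/X./O. to 4

O winning at [XO/.X/X./O.]: False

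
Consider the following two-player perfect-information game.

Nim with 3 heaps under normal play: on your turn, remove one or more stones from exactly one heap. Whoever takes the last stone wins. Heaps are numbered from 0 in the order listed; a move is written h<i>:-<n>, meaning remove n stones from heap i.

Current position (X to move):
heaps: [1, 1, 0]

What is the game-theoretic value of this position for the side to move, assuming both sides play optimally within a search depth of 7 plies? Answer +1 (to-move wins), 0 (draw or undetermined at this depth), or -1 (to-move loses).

ply 1, X at (1,1,0) | h0:-1=-1→(0,1,0)*; h1:-1=-1→(1,0,0)
ply 2, O at (0,1,0) | h1:-1=+1→(0,0,0)*
ply 3: (0,0,0) is terminal -1 (X); from (1,1,0) depth 7

value((1,1,0), X) = -1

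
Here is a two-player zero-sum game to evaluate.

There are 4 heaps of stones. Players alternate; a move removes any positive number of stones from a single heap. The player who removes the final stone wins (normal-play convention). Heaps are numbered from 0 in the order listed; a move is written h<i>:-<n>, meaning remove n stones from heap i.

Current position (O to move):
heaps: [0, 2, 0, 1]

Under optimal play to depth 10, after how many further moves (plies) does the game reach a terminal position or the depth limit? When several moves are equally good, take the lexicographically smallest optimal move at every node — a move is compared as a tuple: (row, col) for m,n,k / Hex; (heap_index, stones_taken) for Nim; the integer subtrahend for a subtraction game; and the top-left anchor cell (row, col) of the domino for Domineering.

PV length from [(0,2,0,1)]: 3 plies

[(0,2,0,1)] O move#1: h1:-1:+1/(0,1,0,1)*, h1:-2:-1/(0,0,0,1), h3:-1:-1/(0,2,0,0)
[(0,1,0,1)] X move#2: h1:-1:-1/(0,0,0,1)*, h3:-1:-1/(0,1,0,0)
[(0,0,0,1)] O move#3: h3:-1:+1/(0,0,0,0)*
[(0,0,0,0)] end (terminal -1, X#4); searched (0,2,0,1) to 10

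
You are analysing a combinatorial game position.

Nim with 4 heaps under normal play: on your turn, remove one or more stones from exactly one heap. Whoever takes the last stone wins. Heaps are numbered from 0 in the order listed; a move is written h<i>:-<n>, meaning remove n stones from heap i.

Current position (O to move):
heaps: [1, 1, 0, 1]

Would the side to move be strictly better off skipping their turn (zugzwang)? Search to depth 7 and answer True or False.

[(1,1,0,1)] O move#1: h0:-1:+1/(0,1,0,1)*, h1:-1:+1/(1,0,0,1), h3:-1:+1/(1,1,0,0)
[(0,1,0,1)] X move#2: h1:-1:-1/(0,0,0,1)*, h3:-1:-1/(0,1,0,0)
[(0,0,0,1)] O move#3: h3:-1:+1/(0,0,0,0)*
[(0,0,0,0)] end (terminal -1, X#4); searched (1,1,0,1) to 7
if O skipped the turn, X would face:
~ [(1,1,0,1)] X move#1: h0:-1:+1/(0,1,0,1)*, h1:-1:+1/(1,0,0,1), h3:-1:+1/(1,1,0,0)
~ [(0,1,0,1)] O move#2: h1:-1:-1/(0,0,0,1)*, h3:-1:-1/(0,1,0,0)
~ [(0,0,0,1)] X move#3: h3:-1:+1/(0,0,0,0)*
~ [(0,0,0,0)] end (terminal -1, O#4); searched (1,1,0,1) to 7
compare (O): move=+1 vs pass=-1

zugzwang((1,1,0,1), O) = False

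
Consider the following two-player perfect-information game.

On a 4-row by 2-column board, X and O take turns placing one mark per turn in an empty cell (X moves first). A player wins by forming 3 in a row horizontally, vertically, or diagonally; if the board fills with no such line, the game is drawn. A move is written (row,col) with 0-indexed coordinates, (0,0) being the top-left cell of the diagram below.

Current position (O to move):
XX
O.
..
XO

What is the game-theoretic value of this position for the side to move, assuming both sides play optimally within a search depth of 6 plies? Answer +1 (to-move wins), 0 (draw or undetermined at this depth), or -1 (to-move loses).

value(XX/O./../XO, O) = 0

p1 O@[XX/O./../XO]: (1,1)[XX/OO/../XO]+0* (2,0)[XX/O./O./XO]+0 (2,1)[XX/O./.O/XO]+0
p2 X@[XX/OO/../XO]: (2,0)[XX/OO/X./XO]-1 (2,1)[XX/OO/.X/XO]+0*
p3 O@[XX/OO/.X/XO]: (2,0)[XX/OO/OX/XO]+0*
p4 X@[XX/OO/OX/XO] terminal +0; root [XX/O./../XO] d6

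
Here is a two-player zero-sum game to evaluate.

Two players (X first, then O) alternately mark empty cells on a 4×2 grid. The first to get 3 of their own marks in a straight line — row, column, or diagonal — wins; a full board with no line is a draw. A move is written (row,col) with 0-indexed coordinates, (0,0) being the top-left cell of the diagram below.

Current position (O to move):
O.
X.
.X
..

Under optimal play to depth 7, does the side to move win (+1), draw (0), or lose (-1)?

ply 1, O at O./X./.X/.. | (0,1)=+0→OO/X./.X/..*; (1,1)=+0→O./XO/.X/..; (2,0)=-1→O./X./OX/..; (3,0)=-1→O./X./.X/O.; (3,1)=+0→O./X./.X/.O
ply 2, X at OO/X./.X/.. | (1,1)=+0→OO/XX/.X/..*; (2,0)=+0→OO/X./XX/..; (3,0)=+0→OO/X./.X/X.; (3,1)=+0→OO/X./.X/.X
ply 3, O at OO/XX/.X/.. | (2,0)=-1→OO/XX/OX/..; (3,0)=-1→OO/XX/.X/O.; (3,1)=+0→OO/XX/.X/.O*
ply 4, X at OO/XX/.X/.O | (2,0)=+0→OO/XX/XX/.O*; (3,0)=+0→OO/XX/.X/XO
ply 5, O at OO/XX/XX/.O | (3,0)=+0→OO/XX/XX/OO*
ply 6: OO/XX/XX/OO is terminal +0 (X); from O./X./.X/.. depth 7

value(O./X./.X/.., O) = 0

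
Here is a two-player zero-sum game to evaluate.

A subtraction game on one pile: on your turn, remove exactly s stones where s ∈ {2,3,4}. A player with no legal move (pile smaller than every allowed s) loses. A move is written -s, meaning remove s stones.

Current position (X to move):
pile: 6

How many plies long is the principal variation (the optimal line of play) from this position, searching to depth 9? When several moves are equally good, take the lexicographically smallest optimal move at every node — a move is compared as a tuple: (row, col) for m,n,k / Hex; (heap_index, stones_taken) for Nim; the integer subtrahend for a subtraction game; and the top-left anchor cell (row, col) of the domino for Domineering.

PV length from [6]: 2 plies

ply 1, X at 6 | -2=-1→4*; -3=-1→3; -4=-1→2
ply 2, O at 4 | -2=-1→2; -3=+1→1*; -4=+1→0
ply 3: 1 is terminal -1 (X); from 6 depth 9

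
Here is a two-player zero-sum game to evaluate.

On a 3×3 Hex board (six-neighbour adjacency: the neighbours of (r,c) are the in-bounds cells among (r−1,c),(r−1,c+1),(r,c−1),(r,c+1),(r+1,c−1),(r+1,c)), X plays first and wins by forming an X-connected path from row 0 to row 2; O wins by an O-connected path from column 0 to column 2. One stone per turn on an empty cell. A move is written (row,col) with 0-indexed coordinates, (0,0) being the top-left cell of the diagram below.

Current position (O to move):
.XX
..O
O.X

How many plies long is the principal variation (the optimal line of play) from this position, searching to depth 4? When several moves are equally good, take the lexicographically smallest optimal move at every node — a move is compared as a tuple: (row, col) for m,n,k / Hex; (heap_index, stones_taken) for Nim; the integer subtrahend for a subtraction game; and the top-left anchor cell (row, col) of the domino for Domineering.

PV length from [.XX/..O/O.X]: 3 plies

p1 O@[.XX/..O/O.X]: (0,0)[OXX/..O/O.X]+1* (1,0)[.XX/O.O/O.X]+1 (1,1)[.XX/.OO/O.X]+1 (2,1)[.XX/..O/OOX]+1
p2 X@[OXX/..O/O.X]: (1,0)[OXX/X.O/O.X]-1* (1,1)[OXX/.XO/O.X]-1 (2,1)[OXX/..O/OXX]-1
p3 O@[OXX/X.O/O.X]: (1,1)[OXX/XOO/O.X]+1* (2,1)[OXX/X.O/OOX]+1
p4 X@[OXX/XOO/O.X] terminal -1; root [.XX/..O/O.X] d4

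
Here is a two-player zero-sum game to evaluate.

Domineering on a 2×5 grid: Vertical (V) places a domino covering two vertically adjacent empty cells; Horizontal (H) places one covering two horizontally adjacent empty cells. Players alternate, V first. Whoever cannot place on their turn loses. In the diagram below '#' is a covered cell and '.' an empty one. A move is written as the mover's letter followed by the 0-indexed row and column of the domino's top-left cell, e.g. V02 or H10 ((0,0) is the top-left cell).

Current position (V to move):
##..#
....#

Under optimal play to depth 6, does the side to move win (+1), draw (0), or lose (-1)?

value(##..#/....#, V) = +1

p1 V@[##..#/....#]: V02[###.#/..#.#]+1* V03[##.##/...##]-1
p2 H@[###.#/..#.#]: H10[###.#/###.#]-1*
p3 V@[###.#/###.#]: V03[#####/#####]+1*
p4 H@[#####/#####] terminal -1; root [##..#/....#] d6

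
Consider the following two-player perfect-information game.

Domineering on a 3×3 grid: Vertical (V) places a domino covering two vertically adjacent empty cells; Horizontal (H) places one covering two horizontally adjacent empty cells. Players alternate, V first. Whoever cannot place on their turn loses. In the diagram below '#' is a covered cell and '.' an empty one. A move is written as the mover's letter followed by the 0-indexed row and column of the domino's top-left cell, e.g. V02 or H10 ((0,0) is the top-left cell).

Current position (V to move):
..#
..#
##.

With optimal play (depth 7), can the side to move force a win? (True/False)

V winning at [..#/..#/##.]: True

[..#/..#/##.] V move#1: V00:+1/#.#/#.#/##.*, V01:+1/.##/.##/##.
[#.#/#.#/##.] end (terminal -1, H#2); searched ..#/..#/##. to 7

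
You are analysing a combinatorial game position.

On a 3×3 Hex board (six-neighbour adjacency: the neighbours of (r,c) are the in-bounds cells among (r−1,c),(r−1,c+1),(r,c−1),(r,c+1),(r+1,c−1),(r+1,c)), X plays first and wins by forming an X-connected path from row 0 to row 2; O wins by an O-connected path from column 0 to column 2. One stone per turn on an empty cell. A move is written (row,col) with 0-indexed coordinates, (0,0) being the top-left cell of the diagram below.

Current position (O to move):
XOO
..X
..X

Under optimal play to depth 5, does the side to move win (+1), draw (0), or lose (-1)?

value(XOO/..X/..X, O) = +1

p1 O@[XOO/..X/..X]: (1,0)[XOO/O.X/..X]+1* (1,1)[XOO/.OX/..X]+1 (2,0)[XOO/..X/O.X]+1 (2,1)[XOO/..X/.OX]-1
p2 X@[XOO/O.X/..X] terminal -1; root [XOO/..X/..X] d5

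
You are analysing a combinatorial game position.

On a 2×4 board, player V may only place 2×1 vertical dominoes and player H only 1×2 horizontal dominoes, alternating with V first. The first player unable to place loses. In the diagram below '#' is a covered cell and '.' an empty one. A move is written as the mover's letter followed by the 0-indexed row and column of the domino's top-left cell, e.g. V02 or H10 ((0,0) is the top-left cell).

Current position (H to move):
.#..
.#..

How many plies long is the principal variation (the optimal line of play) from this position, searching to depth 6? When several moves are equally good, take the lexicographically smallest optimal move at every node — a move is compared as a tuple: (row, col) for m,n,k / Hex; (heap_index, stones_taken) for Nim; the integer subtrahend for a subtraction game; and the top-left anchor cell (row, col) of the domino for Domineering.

PV length from [.#../.#..]: 3 plies

ply 1, H at .#../.#.. | H02=+1→.###/.#..*; H12=+1→.#../.###
ply 2, V at .###/.#.. | V00=-1→####/##..*
ply 3, H at ####/##.. | H12=+1→####/####*
ply 4: ####/#### is terminal -1 (V); from .#../.#.. depth 6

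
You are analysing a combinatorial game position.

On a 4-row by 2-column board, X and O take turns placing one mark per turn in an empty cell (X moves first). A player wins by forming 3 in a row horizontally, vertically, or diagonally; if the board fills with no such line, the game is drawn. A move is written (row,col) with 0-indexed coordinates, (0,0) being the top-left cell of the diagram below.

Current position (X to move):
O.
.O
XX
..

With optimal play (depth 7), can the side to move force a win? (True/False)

[O./.O/XX/..] X move#1: (0,1):+0/OX/.O/XX/..*, (1,0):+0/O./XO/XX/.., (3,0):+0/O./.O/XX/X., (3,1):+0/O./.O/XX/.X
[OX/.O/XX/..] O move#2: (1,0):+0/OX/OO/XX/..*, (3,0):+0/OX/.O/XX/O., (3,1):+0/OX/.O/XX/.O
[OX/OO/XX/..] X move#3: (3,0):+0/OX/OO/XX/X.*, (3,1):+0/OX/OO/XX/.X
[OX/OO/XX/X.] O move#4: (3,1):+0/OX/OO/XX/XO*
[OX/OO/XX/XO] end (terminal +0, X#5); searched O./.O/XX/.. to 7

X winning at [O./.O/XX/..]: False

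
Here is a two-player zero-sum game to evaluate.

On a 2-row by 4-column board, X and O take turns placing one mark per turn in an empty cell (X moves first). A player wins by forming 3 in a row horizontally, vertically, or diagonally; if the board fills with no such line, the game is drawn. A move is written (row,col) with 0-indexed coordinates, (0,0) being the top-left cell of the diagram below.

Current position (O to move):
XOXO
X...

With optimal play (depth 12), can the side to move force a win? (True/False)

[XOXO/X...] O move#1: (1,1):+0/XOXO/XO..*, (1,2):+0/XOXO/X.O., (1,3):+0/XOXO/X..O
[XOXO/XO..] X move#2: (1,2):+0/XOXO/XOX.*, (1,3):+0/XOXO/XO.X
[XOXO/XOX.] O move#3: (1,3):+0/XOXO/XOXO*
[XOXO/XOXO] end (terminal +0, X#4); searched XOXO/X... to 12

O winning at [XOXO/X...]: False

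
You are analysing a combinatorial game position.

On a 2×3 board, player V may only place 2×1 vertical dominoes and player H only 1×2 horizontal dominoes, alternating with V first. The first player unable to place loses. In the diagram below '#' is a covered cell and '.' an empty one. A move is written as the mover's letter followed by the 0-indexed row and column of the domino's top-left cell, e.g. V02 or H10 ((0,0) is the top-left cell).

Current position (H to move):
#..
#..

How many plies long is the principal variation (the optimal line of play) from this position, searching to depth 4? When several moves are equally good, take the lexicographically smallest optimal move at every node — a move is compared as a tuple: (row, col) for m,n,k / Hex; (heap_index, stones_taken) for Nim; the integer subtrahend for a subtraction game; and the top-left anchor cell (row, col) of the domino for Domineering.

PV length from [#../#..]: 1 ply

ply 1, H at #../#.. | H01=+1→###/#..*; H11=+1→#../###
ply 2: ###/#.. is terminal -1 (V); from #../#.. depth 4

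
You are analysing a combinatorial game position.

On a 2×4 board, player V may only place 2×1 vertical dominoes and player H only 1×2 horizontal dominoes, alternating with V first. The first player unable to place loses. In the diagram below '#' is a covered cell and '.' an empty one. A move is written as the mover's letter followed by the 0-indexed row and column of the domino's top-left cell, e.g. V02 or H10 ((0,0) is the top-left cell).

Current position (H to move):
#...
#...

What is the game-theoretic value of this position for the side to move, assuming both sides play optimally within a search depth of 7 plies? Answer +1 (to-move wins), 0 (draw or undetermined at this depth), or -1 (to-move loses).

p1 H@[#.../#...]: H01[###./#...]+1* H02[#.##/#...]+1 H11[#.../###.]+1 H12[#.../#.##]+1
p2 V@[###./#...]: V03[####/#..#]-1*
p3 H@[####/#..#]: H11[####/####]+1*
p4 V@[####/####] terminal -1; root [#.../#...] d7

value(#.../#..., H) = +1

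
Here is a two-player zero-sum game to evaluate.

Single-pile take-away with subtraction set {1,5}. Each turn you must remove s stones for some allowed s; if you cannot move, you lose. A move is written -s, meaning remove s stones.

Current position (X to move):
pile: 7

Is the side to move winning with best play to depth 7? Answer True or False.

ply 1, X at 7 | -1=+1→6*; -5=+1→2
ply 2, O at 6 | -1=-1→5*; -5=-1→1
ply 3, X at 5 | -1=+1→4*; -5=+1→0
ply 4, O at 4 | -1=-1→3*
ply 5, X at 3 | -1=+1→2*
ply 6, O at 2 | -1=-1→1*
ply 7, X at 1 | -1=+1→0*
ply 8: 0 is terminal -1 (O); from 7 depth 7

X winning at [7]: True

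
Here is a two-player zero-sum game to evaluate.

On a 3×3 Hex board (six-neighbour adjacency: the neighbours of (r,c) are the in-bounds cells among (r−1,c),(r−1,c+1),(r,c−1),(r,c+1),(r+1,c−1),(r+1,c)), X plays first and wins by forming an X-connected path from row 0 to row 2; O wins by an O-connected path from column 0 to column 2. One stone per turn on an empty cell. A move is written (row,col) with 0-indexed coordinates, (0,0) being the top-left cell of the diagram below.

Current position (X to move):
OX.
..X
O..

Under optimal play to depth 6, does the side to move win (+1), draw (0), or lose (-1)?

value(OX./..X/O.., X) = +1

p1 X@[OX./..X/O..]: (0,2)[OXX/..X/O..]+1* (1,0)[OX./X.X/O..]+1 (1,1)[OX./.XX/O..]+1 (2,1)[OX./..X/OX.]+1 (2,2)[OX./..X/O.X]+1
p2 O@[OXX/..X/O..]: (1,0)[OXX/O.X/O..]-1* (1,1)[OXX/.OX/O..]-1 (2,1)[OXX/..X/OO.]-1 (2,2)[OXX/..X/O.O]-1
p3 X@[OXX/O.X/O..]: (1,1)[OXX/OXX/O..]+1* (2,1)[OXX/O.X/OX.]+1 (2,2)[OXX/O.X/O.X]+1
p4 O@[OXX/OXX/O..]: (2,1)[OXX/OXX/OO.]-1* (2,2)[OXX/OXX/O.O]-1
p5 X@[OXX/OXX/OO.]: (2,2)[OXX/OXX/OOX]+1*
p6 O@[OXX/OXX/OOX] terminal -1; root [OX./..X/O..] d6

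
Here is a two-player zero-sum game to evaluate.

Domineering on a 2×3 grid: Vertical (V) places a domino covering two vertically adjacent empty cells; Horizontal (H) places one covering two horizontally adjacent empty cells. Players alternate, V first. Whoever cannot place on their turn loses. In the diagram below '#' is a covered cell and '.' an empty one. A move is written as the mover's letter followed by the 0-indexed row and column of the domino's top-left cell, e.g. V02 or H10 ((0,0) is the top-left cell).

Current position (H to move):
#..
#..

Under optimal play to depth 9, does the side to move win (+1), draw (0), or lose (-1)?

value(#../#.., H) = +1

p1 H@[#../#..]: H01[###/#..]+1* H11[#../###]+1
p2 V@[###/#..] terminal -1; root [#../#..] d9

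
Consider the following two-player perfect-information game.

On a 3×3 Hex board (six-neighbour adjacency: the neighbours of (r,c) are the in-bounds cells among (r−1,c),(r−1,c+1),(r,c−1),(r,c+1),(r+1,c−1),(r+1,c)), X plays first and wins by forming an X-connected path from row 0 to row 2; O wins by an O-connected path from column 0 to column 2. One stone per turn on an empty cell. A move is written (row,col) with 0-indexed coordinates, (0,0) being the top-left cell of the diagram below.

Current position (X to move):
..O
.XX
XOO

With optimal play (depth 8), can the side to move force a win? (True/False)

X winning at [..O/.XX/XOO]: True

[..O/.XX/XOO] X move#1: (0,0):+1/X.O/.XX/XOO*, (0,1):+1/.XO/.XX/XOO, (1,0):+1/..O/XXX/XOO
[X.O/.XX/XOO] O move#2: (0,1):-1/XOO/.XX/XOO*, (1,0):-1/X.O/OXX/XOO
[XOO/.XX/XOO] X move#3: (1,0):+1/XOO/XXX/XOO*
[XOO/XXX/XOO] end (terminal -1, O#4); searched ..O/.XX/XOO to 8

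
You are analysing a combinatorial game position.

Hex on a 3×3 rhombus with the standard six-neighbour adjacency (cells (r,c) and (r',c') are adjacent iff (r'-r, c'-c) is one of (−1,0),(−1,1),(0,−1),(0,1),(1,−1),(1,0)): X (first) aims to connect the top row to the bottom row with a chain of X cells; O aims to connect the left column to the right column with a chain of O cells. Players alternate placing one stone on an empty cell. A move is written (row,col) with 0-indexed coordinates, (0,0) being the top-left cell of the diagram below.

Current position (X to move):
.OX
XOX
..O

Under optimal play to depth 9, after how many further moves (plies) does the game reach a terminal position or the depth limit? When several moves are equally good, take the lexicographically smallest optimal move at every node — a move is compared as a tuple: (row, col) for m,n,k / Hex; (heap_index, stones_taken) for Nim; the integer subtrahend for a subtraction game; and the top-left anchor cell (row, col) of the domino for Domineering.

PV length from [.OX/XOX/..O]: 3 plies

ply 1, X at .OX/XOX/..O | (0,0)=+1→XOX/XOX/..O*; (2,0)=+1→.OX/XOX/X.O; (2,1)=+1→.OX/XOX/.XO
ply 2, O at XOX/XOX/..O | (2,0)=-1→XOX/XOX/O.O*; (2,1)=-1→XOX/XOX/.OO
ply 3, X at XOX/XOX/O.O | (2,1)=+1→XOX/XOX/OXO*
ply 4: XOX/XOX/OXO is terminal -1 (O); from .OX/XOX/..O depth 9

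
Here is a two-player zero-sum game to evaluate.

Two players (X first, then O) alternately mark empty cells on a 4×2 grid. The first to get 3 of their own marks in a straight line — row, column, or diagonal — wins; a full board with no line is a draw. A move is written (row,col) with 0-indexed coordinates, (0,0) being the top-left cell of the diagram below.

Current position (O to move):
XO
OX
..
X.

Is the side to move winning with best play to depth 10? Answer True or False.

O winning at [XO/OX/../X.]: False

[XO/OX/../X.] O move#1: (2,0):+0/XO/OX/O./X.*, (2,1):+0/XO/OX/.O/X., (3,1):+0/XO/OX/../XO
[XO/OX/O./X.] X move#2: (2,1):+0/XO/OX/OX/X.*, (3,1):+0/XO/OX/O./XX
[XO/OX/OX/X.] O move#3: (3,1):+0/XO/OX/OX/XO*
[XO/OX/OX/XO] end (terminal +0, X#4); searched XO/OX/../X. to 10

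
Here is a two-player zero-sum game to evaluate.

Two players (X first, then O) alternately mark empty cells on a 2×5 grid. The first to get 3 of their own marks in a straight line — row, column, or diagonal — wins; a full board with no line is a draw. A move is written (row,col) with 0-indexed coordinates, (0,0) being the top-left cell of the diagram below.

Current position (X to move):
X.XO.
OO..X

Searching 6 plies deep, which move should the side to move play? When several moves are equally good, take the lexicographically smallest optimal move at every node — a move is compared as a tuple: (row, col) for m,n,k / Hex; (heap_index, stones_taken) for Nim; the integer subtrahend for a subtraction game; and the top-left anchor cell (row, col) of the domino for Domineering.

[X.XO./OO..X] X move#1: (0,1):+1/XXXO./OO..X*, (0,4):-1/X.XOX/OO..X, (1,2):+1/X.XO./OOX.X, (1,3):-1/X.XO./OO.XX
[XXXO./OO..X] end (terminal -1, O#2); searched X.XO./OO..X to 6

X's best at [X.XO./OO..X]: (0,1)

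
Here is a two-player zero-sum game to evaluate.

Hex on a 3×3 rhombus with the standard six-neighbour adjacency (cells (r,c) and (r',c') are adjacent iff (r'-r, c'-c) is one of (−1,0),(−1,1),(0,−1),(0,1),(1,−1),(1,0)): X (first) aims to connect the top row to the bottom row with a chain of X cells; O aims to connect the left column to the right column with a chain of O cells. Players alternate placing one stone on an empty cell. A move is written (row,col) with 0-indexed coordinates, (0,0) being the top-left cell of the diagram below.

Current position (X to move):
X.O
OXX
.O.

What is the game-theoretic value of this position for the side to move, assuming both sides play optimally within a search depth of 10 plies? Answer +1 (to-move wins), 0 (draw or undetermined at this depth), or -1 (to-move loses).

value(X.O/OXX/.O., X) = +1

p1 X@[X.O/OXX/.O.]: (0,1)[XXO/OXX/.O.]+1* (2,0)[X.O/OXX/XO.]-1 (2,2)[X.O/OXX/.OX]-1
p2 O@[XXO/OXX/.O.]: (2,0)[XXO/OXX/OO.]-1* (2,2)[XXO/OXX/.OO]-1
p3 X@[XXO/OXX/OO.]: (2,2)[XXO/OXX/OOX]+1*
p4 O@[XXO/OXX/OOX] terminal -1; root [X.O/OXX/.O.] d10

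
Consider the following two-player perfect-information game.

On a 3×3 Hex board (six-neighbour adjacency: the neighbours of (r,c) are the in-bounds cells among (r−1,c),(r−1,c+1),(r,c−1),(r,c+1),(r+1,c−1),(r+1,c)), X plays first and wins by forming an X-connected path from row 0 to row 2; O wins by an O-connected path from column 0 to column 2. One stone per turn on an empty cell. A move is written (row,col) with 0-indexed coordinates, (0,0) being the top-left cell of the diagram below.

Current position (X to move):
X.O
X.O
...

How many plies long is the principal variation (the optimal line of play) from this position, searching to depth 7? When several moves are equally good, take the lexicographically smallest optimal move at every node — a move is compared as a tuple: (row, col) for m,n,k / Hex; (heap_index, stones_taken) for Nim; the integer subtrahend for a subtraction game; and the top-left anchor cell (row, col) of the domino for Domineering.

PV length from [X.O/X.O/...]: 3 plies

ply 1, X at X.O/X.O/... | (0,1)=-1→XXO/X.O/...; (1,1)=+1→X.O/XXO/...*; (2,0)=+1→X.O/X.O/X..; (2,1)=+1→X.O/X.O/.X.; (2,2)=-1→X.O/X.O/..X
ply 2, O at X.O/XXO/... | (0,1)=-1→XOO/XXO/...*; (2,0)=-1→X.O/XXO/O..; (2,1)=-1→X.O/XXO/.O.; (2,2)=-1→X.O/XXO/..O
ply 3, X at XOO/XXO/... | (2,0)=+1→XOO/XXO/X..*; (2,1)=+1→XOO/XXO/.X.; (2,2)=+1→XOO/XXO/..X
ply 4: XOO/XXO/X.. is terminal -1 (O); from X.O/X.O/... depth 7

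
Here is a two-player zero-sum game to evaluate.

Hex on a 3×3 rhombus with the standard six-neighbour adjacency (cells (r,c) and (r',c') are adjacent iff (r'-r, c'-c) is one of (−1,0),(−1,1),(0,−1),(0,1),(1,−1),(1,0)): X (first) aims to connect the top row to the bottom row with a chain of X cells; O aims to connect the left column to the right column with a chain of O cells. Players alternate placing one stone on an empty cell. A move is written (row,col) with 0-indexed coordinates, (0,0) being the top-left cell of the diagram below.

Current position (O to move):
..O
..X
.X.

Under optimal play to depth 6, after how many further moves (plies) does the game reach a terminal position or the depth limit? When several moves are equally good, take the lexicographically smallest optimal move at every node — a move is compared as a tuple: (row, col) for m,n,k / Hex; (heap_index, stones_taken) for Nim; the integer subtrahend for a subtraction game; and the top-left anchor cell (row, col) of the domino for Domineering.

PV length from [..O/..X/.X.]: 5 plies

p1 O@[..O/..X/.X.]: (0,0)[O.O/..X/.X.]+1* (0,1)[.OO/..X/.X.]+1 (1,0)[..O/O.X/.X.]+1 (1,1)[..O/.OX/.X.]+1 (2,0)[..O/..X/OX.]+1 (2,2)[..O/..X/.XO]-1
p2 X@[O.O/..X/.X.]: (0,1)[OXO/..X/.X.]-1* (1,0)[O.O/X.X/.X.]-1 (1,1)[O.O/.XX/.X.]-1 (2,0)[O.O/..X/XX.]-1 (2,2)[O.O/..X/.XX]-1
p3 O@[OXO/..X/.X.]: (1,0)[OXO/O.X/.X.]-1 (1,1)[OXO/.OX/.X.]+1* (2,0)[OXO/..X/OX.]-1 (2,2)[OXO/..X/.XO]-1
p4 X@[OXO/.OX/.X.]: (1,0)[OXO/XOX/.X.]-1* (2,0)[OXO/.OX/XX.]-1 (2,2)[OXO/.OX/.XX]-1
p5 O@[OXO/XOX/.X.]: (2,0)[OXO/XOX/OX.]+1* (2,2)[OXO/XOX/.XO]-1
p6 X@[OXO/XOX/OX.] terminal -1; root [..O/..X/.X.] d6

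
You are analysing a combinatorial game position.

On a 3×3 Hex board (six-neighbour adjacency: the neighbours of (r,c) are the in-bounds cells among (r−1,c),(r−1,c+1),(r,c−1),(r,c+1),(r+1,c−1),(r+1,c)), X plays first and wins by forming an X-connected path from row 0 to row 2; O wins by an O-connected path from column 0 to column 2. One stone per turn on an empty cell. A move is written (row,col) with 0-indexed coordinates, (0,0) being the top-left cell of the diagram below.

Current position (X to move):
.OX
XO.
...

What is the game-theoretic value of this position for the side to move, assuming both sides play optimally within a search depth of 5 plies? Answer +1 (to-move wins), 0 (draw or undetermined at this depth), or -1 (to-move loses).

p1 X@[.OX/XO./...]: (0,0)[XOX/XO./...]+1* (1,2)[.OX/XOX/...]+1 (2,0)[.OX/XO./X..]+1 (2,1)[.OX/XO./.X.]-1 (2,2)[.OX/XO./..X]-1
p2 O@[XOX/XO./...]: (1,2)[XOX/XOO/...]-1* (2,0)[XOX/XO./O..]-1 (2,1)[XOX/XO./.O.]-1 (2,2)[XOX/XO./..O]-1
p3 X@[XOX/XOO/...]: (2,0)[XOX/XOO/X..]+1* (2,1)[XOX/XOO/.X.]-1 (2,2)[XOX/XOO/..X]-1
p4 O@[XOX/XOO/X..] terminal -1; root [.OX/XO./...] d5

value(.OX/XO./..., X) = +1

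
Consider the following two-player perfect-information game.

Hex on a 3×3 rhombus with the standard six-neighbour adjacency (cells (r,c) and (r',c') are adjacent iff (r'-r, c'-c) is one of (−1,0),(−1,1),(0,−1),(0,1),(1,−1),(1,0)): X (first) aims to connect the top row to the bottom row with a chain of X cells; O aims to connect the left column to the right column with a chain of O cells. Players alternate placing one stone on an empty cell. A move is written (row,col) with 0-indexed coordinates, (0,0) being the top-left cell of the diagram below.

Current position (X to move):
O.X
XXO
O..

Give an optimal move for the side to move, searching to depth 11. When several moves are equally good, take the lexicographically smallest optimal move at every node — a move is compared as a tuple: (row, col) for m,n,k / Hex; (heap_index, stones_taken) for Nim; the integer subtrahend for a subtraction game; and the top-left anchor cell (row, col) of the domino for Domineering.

p1 X@[O.X/XXO/O..]: (0,1)[OXX/XXO/O..]-1 (2,1)[O.X/XXO/OX.]+1* (2,2)[O.X/XXO/O.X]-1
p2 O@[O.X/XXO/OX.] terminal -1; root [O.X/XXO/O..] d11

X's best at [O.X/XXO/O..]: (2,1)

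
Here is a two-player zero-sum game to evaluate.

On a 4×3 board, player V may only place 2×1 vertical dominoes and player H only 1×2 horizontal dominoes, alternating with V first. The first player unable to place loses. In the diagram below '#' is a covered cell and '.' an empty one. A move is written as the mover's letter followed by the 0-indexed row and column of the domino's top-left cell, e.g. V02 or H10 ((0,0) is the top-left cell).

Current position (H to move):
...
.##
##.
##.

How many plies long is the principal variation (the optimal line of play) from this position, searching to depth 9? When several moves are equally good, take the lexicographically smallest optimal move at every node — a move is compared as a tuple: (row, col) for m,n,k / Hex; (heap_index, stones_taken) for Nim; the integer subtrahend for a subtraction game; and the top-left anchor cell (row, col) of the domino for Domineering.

PV length from [.../.##/##./##.]: 2 plies

[.../.##/##./##.] H move#1: H00:-1/##./.##/##./##.*, H01:-1/.##/.##/##./##.
[##./.##/##./##.] V move#2: V22:+1/##./.##/###/###*
[##./.##/###/###] end (terminal -1, H#3); searched .../.##/##./##. to 9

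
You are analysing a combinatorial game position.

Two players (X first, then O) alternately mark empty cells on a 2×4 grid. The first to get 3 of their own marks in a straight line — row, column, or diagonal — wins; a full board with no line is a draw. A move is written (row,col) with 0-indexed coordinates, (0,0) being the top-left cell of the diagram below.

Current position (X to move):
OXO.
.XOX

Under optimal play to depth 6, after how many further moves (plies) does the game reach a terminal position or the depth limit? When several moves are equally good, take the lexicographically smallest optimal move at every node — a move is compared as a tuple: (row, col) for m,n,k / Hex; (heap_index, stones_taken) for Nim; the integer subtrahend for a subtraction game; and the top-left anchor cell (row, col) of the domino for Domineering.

ply 1, X at OXO./.XOX | (0,3)=+0→OXOX/.XOX*; (1,0)=+0→OXO./XXOX
ply 2, O at OXOX/.XOX | (1,0)=+0→OXOX/OXOX*
ply 3: OXOX/OXOX is terminal +0 (X); from OXO./.XOX depth 6

PV length from [OXO./.XOX]: 2 plies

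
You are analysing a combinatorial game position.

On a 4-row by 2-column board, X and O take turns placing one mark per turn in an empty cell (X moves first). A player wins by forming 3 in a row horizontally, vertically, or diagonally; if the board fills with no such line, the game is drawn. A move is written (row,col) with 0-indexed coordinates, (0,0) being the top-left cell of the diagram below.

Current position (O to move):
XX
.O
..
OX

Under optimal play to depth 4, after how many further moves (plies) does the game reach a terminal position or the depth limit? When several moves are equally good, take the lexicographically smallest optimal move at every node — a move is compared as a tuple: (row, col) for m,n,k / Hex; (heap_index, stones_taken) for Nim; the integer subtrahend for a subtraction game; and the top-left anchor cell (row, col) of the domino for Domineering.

PV length from [XX/.O/../OX]: 3 plies

p1 O@[XX/.O/../OX]: (1,0)[XX/OO/../OX]+0* (2,0)[XX/.O/O./OX]+0 (2,1)[XX/.O/.O/OX]+0
p2 X@[XX/OO/../OX]: (2,0)[XX/OO/X./OX]+0* (2,1)[XX/OO/.X/OX]-1
p3 O@[XX/OO/X./OX]: (2,1)[XX/OO/XO/OX]+0*
p4 X@[XX/OO/XO/OX] terminal +0; root [XX/.O/../OX] d4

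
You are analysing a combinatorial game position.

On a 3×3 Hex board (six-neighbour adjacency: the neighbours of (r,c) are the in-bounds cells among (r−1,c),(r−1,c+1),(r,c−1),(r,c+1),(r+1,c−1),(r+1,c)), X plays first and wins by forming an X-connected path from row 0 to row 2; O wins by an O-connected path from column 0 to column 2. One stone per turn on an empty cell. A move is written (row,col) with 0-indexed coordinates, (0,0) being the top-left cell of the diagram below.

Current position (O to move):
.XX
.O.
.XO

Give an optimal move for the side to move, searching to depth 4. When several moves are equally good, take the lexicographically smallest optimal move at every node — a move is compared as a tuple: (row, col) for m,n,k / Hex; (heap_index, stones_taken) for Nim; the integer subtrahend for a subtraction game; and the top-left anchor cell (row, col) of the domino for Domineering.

O's best at [.XX/.O./.XO]: (1,2)

p1 O@[.XX/.O./.XO]: (0,0)[OXX/.O./.XO]-1 (1,0)[.XX/OO./.XO]-1 (1,2)[.XX/.OO/.XO]+1* (2,0)[.XX/.O./OXO]-1
p2 X@[.XX/.OO/.XO]: (0,0)[XXX/.OO/.XO]-1* (1,0)[.XX/XOO/.XO]-1 (2,0)[.XX/.OO/XXO]-1
p3 O@[XXX/.OO/.XO]: (1,0)[XXX/OOO/.XO]+1* (2,0)[XXX/.OO/OXO]+1
p4 X@[XXX/OOO/.XO] terminal -1; root [.XX/.O./.XO] d4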